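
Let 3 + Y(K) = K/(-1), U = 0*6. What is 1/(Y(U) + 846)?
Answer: 1/843 ≈ 0.0011862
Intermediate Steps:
U = 0
Y(K) = -3 - K (Y(K) = -3 + K/(-1) = -3 + K*(-1) = -3 - K)
1/(Y(U) + 846) = 1/((-3 - 1*0) + 846) = 1/((-3 + 0) + 846) = 1/(-3 + 846) = 1/843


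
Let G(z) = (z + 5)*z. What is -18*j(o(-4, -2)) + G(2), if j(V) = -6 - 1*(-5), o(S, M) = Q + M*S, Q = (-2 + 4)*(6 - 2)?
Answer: 32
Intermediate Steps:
Q = 8 (Q = 2*4 = 8)
o(S, M) = 8 + M*S
j(V) = -1 (j(V) = -6 + 5 = -1)
G(z) = z*(5 + z) (G(z) = (5 + z)*z = z*(5 + z))
-18*j(o(-4, -2)) + G(2) = -18*(-1) + 2*(5 + 2) = 18 + 2*7 = 18 + 14 = 32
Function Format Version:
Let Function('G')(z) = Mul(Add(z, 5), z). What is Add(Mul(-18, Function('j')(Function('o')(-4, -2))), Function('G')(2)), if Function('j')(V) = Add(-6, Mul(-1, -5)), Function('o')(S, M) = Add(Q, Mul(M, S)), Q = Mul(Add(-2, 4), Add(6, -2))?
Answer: 32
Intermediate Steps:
Q = 8 (Q = Mul(2, 4) = 8)
Function('o')(S, M) = Add(8, Mul(M, S))
Function('j')(V) = -1 (Function('j')(V) = Add(-6, 5) = -1)
Function('G')(z) = Mul(z, Add(5, z)) (Function('G')(z) = Mul(Add(5, z), z) = Mul(z, Add(5, z)))
Add(Mul(-18, Function('j')(Function('o')(-4, -2))), Function('G')(2)) = Add(Mul(-18, -1), Mul(2, Add(5, 2))) = Add(18, Mul(2, 7)) = Add(18, 14) = 32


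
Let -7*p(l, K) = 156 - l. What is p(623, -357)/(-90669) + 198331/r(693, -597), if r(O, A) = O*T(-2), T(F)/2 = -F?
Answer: 5994096169/83778156 ≈ 71.547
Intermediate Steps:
T(F) = -2*F (T(F) = 2*(-F) = -2*F)
p(l, K) = -156/7 + l/7 (p(l, K) = -(156 - l)/7 = -156/7 + l/7)
r(O, A) = 4*O (r(O, A) = O*(-2*(-2)) = O*4 = 4*O)
p(623, -357)/(-90669) + 198331/r(693, -597) = (-156/7 + (⅐)*623)/(-90669) + 198331/((4*693)) = (-156/7 + 89)*(-1/90669) + 198331/2772 = (467/7)*(-1/90669) + 198331*(1/2772) = -467/634683 + 28333/396 = 5994096169/83778156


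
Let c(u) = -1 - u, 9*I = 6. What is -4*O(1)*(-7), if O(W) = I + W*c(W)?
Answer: -112/3 ≈ -37.333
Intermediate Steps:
I = ⅔ (I = (⅑)*6 = ⅔ ≈ 0.66667)
O(W) = ⅔ + W*(-1 - W)
-4*O(1)*(-7) = -4*(⅔ - 1*1 - 1*1²)*(-7) = -4*(⅔ - 1 - 1*1)*(-7) = -4*(⅔ - 1 - 1)*(-7) = -4*(-4/3)*(-7) = (16/3)*(-7) = -112/3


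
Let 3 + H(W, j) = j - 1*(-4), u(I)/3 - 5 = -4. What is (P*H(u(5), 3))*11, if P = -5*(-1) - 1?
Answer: 176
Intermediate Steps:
u(I) = 3 (u(I) = 15 + 3*(-4) = 15 - 12 = 3)
H(W, j) = 1 + j (H(W, j) = -3 + (j - 1*(-4)) = -3 + (j + 4) = -3 + (4 + j) = 1 + j)
P = 4 (P = 5 - 1 = 4)
(P*H(u(5), 3))*11 = (4*(1 + 3))*11 = (4*4)*11 = 16*11 = 176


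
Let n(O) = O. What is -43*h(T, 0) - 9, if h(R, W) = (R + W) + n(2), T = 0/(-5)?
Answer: -95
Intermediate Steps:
T = 0 (T = 0*(-⅕) = 0)
h(R, W) = 2 + R + W (h(R, W) = (R + W) + 2 = 2 + R + W)
-43*h(T, 0) - 9 = -43*(2 + 0 + 0) - 9 = -43*2 - 9 = -86 - 9 = -95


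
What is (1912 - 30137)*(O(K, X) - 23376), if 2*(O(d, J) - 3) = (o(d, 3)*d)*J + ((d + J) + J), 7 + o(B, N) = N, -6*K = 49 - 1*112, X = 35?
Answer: 2717248975/4 ≈ 6.7931e+8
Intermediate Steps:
K = 21/2 (K = -(49 - 1*112)/6 = -(49 - 112)/6 = -⅙*(-63) = 21/2 ≈ 10.500)
o(B, N) = -7 + N
O(d, J) = 3 + J + d/2 - 2*J*d (O(d, J) = 3 + (((-7 + 3)*d)*J + ((d + J) + J))/2 = 3 + ((-4*d)*J + ((J + d) + J))/2 = 3 + (-4*J*d + (d + 2*J))/2 = 3 + (d + 2*J - 4*J*d)/2 = 3 + (J + d/2 - 2*J*d) = 3 + J + d/2 - 2*J*d)
(1912 - 30137)*(O(K, X) - 23376) = (1912 - 30137)*((3 + 35 + (½)*(21/2) - 2*35*21/2) - 23376) = -28225*((3 + 35 + 21/4 - 735) - 23376) = -28225*(-2767/4 - 23376) = -28225*(-96271/4) = 2717248975/4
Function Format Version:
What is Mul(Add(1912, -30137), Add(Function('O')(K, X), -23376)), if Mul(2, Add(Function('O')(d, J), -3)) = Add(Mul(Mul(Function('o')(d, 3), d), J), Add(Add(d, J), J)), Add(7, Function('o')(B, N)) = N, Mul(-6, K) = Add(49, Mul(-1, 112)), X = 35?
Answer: Rational(2717248975, 4) ≈ 6.7931e+8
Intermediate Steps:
K = Rational(21, 2) (K = Mul(Rational(-1, 6), Add(49, Mul(-1, 112))) = Mul(Rational(-1, 6), Add(49, -112)) = Mul(Rational(-1, 6), -63) = Rational(21, 2) ≈ 10.500)
Function('o')(B, N) = Add(-7, N)
Function('O')(d, J) = Add(3, J, Mul(Rational(1, 2), d), Mul(-2, J, d)) (Function('O')(d, J) = Add(3, Mul(Rational(1, 2), Add(Mul(Mul(Add(-7, 3), d), J), Add(Add(d, J), J)))) = Add(3, Mul(Rational(1, 2), Add(Mul(Mul(-4, d), J), Add(Add(J, d), J)))) = Add(3, Mul(Rational(1, 2), Add(Mul(-4, J, d), Add(d, Mul(2, J))))) = Add(3, Mul(Rational(1, 2), Add(d, Mul(2, J), Mul(-4, J, d)))) = Add(3, Add(J, Mul(Rational(1, 2), d), Mul(-2, J, d))) = Add(3, J, Mul(Rational(1, 2), d), Mul(-2, J, d)))
Mul(Add(1912, -30137), Add(Function('O')(K, X), -23376)) = Mul(Add(1912, -30137), Add(Add(3, 35, Mul(Rational(1, 2), Rational(21, 2)), Mul(-2, 35, Rational(21, 2))), -23376)) = Mul(-28225, Add(Add(3, 35, Rational(21, 4), -735), -23376)) = Mul(-28225, Add(Rational(-2767, 4), -23376)) = Mul(-28225, Rational(-96271, 4)) = Rational(2717248975, 4)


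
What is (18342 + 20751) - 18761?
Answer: 20332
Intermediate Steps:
(18342 + 20751) - 18761 = 39093 - 18761 = 20332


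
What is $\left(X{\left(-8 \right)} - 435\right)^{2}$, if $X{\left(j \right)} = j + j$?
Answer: $203401$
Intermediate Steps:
$X{\left(j \right)} = 2 j$
$\left(X{\left(-8 \right)} - 435\right)^{2} = \left(2 \left(-8\right) - 435\right)^{2} = \left(-16 - 435\right)^{2} = \left(-451\right)^{2} = 203401$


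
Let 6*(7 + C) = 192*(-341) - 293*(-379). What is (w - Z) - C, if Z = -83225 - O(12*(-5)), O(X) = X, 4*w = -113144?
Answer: 283741/6 ≈ 47290.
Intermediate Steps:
w = -28286 (w = (¼)*(-113144) = -28286)
Z = -83165 (Z = -83225 - 12*(-5) = -83225 - 1*(-60) = -83225 + 60 = -83165)
C = 45533/6 (C = -7 + (192*(-341) - 293*(-379))/6 = -7 + (-65472 + 111047)/6 = -7 + (⅙)*45575 = -7 + 45575/6 = 45533/6 ≈ 7588.8)
(w - Z) - C = (-28286 - 1*(-83165)) - 1*45533/6 = (-28286 + 83165) - 45533/6 = 54879 - 45533/6 = 283741/6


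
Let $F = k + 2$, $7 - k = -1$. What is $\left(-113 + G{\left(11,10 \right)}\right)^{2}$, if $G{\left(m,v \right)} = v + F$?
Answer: $8649$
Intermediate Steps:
$k = 8$ ($k = 7 - -1 = 7 + 1 = 8$)
$F = 10$ ($F = 8 + 2 = 10$)
$G{\left(m,v \right)} = 10 + v$ ($G{\left(m,v \right)} = v + 10 = 10 + v$)
$\left(-113 + G{\left(11,10 \right)}\right)^{2} = \left(-113 + \left(10 + 10\right)\right)^{2} = \left(-113 + 20\right)^{2} = \left(-93\right)^{2} = 8649$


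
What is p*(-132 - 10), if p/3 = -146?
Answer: 62196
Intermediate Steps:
p = -438 (p = 3*(-146) = -438)
p*(-132 - 10) = -438*(-132 - 10) = -438*(-142) = 62196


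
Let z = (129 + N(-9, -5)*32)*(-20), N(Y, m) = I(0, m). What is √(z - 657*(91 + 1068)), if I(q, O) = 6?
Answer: I*√767883 ≈ 876.29*I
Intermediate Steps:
N(Y, m) = 6
z = -6420 (z = (129 + 6*32)*(-20) = (129 + 192)*(-20) = 321*(-20) = -6420)
√(z - 657*(91 + 1068)) = √(-6420 - 657*(91 + 1068)) = √(-6420 - 657*1159) = √(-6420 - 761463) = √(-767883) = I*√767883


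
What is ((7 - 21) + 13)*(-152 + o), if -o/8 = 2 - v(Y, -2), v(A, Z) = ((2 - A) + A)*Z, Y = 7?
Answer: 200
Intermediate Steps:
v(A, Z) = 2*Z
o = -48 (o = -8*(2 - 2*(-2)) = -8*(2 - 1*(-4)) = -8*(2 + 4) = -8*6 = -48)
((7 - 21) + 13)*(-152 + o) = ((7 - 21) + 13)*(-152 - 48) = (-14 + 13)*(-200) = -1*(-200) = 200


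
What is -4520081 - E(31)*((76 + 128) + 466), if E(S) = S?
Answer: -4540851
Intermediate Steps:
-4520081 - E(31)*((76 + 128) + 466) = -4520081 - 31*((76 + 128) + 466) = -4520081 - 31*(204 + 466) = -4520081 - 31*670 = -4520081 - 1*20770 = -4520081 - 20770 = -4540851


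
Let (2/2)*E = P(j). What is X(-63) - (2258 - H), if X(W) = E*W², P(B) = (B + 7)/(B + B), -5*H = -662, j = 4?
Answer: 133271/40 ≈ 3331.8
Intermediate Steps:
H = 662/5 (H = -⅕*(-662) = 662/5 ≈ 132.40)
P(B) = (7 + B)/(2*B) (P(B) = (7 + B)/((2*B)) = (7 + B)*(1/(2*B)) = (7 + B)/(2*B))
E = 11/8 (E = (½)*(7 + 4)/4 = (½)*(¼)*11 = 11/8 ≈ 1.3750)
X(W) = 11*W²/8
X(-63) - (2258 - H) = (11/8)*(-63)² - (2258 - 1*662/5) = (11/8)*3969 - (2258 - 662/5) = 43659/8 - 1*10628/5 = 43659/8 - 10628/5 = 133271/40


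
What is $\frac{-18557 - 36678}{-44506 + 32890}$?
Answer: $\frac{55235}{11616} \approx 4.7551$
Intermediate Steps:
$\frac{-18557 - 36678}{-44506 + 32890} = \frac{-18557 - 36678}{-11616} = \left(-55235\right) \left(- \frac{1}{11616}\right) = \frac{55235}{11616}$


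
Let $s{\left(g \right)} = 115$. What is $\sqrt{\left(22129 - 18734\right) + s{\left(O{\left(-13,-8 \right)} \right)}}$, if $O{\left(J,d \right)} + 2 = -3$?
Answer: $3 \sqrt{390} \approx 59.245$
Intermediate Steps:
$O{\left(J,d \right)} = -5$ ($O{\left(J,d \right)} = -2 - 3 = -5$)
$\sqrt{\left(22129 - 18734\right) + s{\left(O{\left(-13,-8 \right)} \right)}} = \sqrt{\left(22129 - 18734\right) + 115} = \sqrt{3395 + 115} = \sqrt{3510} = 3 \sqrt{390}$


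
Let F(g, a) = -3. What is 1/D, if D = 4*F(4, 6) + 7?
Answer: -⅕ ≈ -0.20000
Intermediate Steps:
D = -5 (D = 4*(-3) + 7 = -12 + 7 = -5)
1/D = 1/(-5) = -⅕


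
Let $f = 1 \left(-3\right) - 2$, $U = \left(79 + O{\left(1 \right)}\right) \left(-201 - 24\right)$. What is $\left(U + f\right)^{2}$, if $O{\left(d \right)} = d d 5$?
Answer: $357399025$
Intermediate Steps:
$O{\left(d \right)} = 5 d^{2}$ ($O{\left(d \right)} = d^{2} \cdot 5 = 5 d^{2}$)
$U = -18900$ ($U = \left(79 + 5 \cdot 1^{2}\right) \left(-201 - 24\right) = \left(79 + 5 \cdot 1\right) \left(-225\right) = \left(79 + 5\right) \left(-225\right) = 84 \left(-225\right) = -18900$)
$f = -5$ ($f = -3 - 2 = -5$)
$\left(U + f\right)^{2} = \left(-18900 - 5\right)^{2} = \left(-18905\right)^{2} = 357399025$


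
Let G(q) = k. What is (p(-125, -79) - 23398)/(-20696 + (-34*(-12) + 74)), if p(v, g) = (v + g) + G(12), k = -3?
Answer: 23605/20214 ≈ 1.1678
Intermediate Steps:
G(q) = -3
p(v, g) = -3 + g + v (p(v, g) = (v + g) - 3 = (g + v) - 3 = -3 + g + v)
(p(-125, -79) - 23398)/(-20696 + (-34*(-12) + 74)) = ((-3 - 79 - 125) - 23398)/(-20696 + (-34*(-12) + 74)) = (-207 - 23398)/(-20696 + (408 + 74)) = -23605/(-20696 + 482) = -23605/(-20214) = -23605*(-1/20214) = 23605/20214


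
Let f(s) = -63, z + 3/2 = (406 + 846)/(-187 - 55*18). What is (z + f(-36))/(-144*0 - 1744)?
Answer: 154337/4105376 ≈ 0.037594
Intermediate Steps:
z = -6035/2354 (z = -3/2 + (406 + 846)/(-187 - 55*18) = -3/2 + 1252/(-187 - 990) = -3/2 + 1252/(-1177) = -3/2 + 1252*(-1/1177) = -3/2 - 1252/1177 = -6035/2354 ≈ -2.5637)
(z + f(-36))/(-144*0 - 1744) = (-6035/2354 - 63)/(-144*0 - 1744) = -154337/(2354*(0 - 1744)) = -154337/2354/(-1744) = -154337/2354*(-1/1744) = 154337/4105376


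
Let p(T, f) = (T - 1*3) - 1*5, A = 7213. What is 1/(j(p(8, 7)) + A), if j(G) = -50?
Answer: 1/7163 ≈ 0.00013961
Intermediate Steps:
p(T, f) = -8 + T (p(T, f) = (T - 3) - 5 = (-3 + T) - 5 = -8 + T)
1/(j(p(8, 7)) + A) = 1/(-50 + 7213) = 1/7163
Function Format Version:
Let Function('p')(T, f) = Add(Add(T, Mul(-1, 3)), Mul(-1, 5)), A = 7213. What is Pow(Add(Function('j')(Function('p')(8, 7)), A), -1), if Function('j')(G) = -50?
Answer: Rational(1, 7163) ≈ 0.00013961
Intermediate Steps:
Function('p')(T, f) = Add(-8, T) (Function('p')(T, f) = Add(Add(T, -3), -5) = Add(Add(-3, T), -5) = Add(-8, T))
Pow(Add(Function('j')(Function('p')(8, 7)), A), -1) = Pow(Add(-50, 7213), -1) = Pow(7163, -1) = Rational(1, 7163)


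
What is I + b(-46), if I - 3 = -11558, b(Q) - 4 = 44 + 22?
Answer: -11485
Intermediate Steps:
b(Q) = 70 (b(Q) = 4 + (44 + 22) = 4 + 66 = 70)
I = -11555 (I = 3 - 11558 = -11555)
I + b(-46) = -11555 + 70 = -11485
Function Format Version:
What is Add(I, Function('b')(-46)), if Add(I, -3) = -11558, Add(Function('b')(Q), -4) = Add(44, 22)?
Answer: -11485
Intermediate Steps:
Function('b')(Q) = 70 (Function('b')(Q) = Add(4, Add(44, 22)) = Add(4, 66) = 70)
I = -11555 (I = Add(3, -11558) = -11555)
Add(I, Function('b')(-46)) = Add(-11555, 70) = -11485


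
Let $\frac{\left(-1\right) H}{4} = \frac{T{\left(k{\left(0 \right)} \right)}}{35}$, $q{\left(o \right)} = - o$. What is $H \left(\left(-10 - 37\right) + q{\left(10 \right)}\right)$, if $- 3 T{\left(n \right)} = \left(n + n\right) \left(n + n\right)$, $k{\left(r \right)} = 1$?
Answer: $- \frac{304}{35} \approx -8.6857$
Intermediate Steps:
$T{\left(n \right)} = - \frac{4 n^{2}}{3}$ ($T{\left(n \right)} = - \frac{\left(n + n\right) \left(n + n\right)}{3} = - \frac{2 n 2 n}{3} = - \frac{4 n^{2}}{3}$)
$H = \frac{16}{105}$ ($H = - 4 \frac{\left(- \frac{4}{3}\right) 1^{2}}{35} = - 4 \left(- \frac{4}{3}\right) 1 \cdot \frac{1}{35} = - 4 \left(\left(- \frac{4}{3}\right) \frac{1}{35}\right) = \left(-4\right) \left(- \frac{4}{105}\right) = \frac{16}{105} \approx 0.15238$)
$H \left(\left(-10 - 37\right) + q{\left(10 \right)}\right) = \frac{16 \left(\left(-10 - 37\right) - 10\right)}{105} = \frac{16 \left(-47 - 10\right)}{105} = \frac{16}{105} \left(-57\right) = - \frac{304}{35}$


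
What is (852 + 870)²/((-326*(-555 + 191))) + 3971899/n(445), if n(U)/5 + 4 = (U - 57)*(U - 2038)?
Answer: 155226979679/6548642360 ≈ 23.704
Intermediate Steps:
n(U) = -20 + 5*(-2038 + U)*(-57 + U) (n(U) = -20 + 5*((U - 57)*(U - 2038)) = -20 + 5*((-57 + U)*(-2038 + U)) = -20 + 5*((-2038 + U)*(-57 + U)) = -20 + 5*(-2038 + U)*(-57 + U))
(852 + 870)²/((-326*(-555 + 191))) + 3971899/n(445) = (852 + 870)²/((-326*(-555 + 191))) + 3971899/(580810 - 10475*445 + 5*445²) = 1722²/((-326*(-364))) + 3971899/(580810 - 4661375 + 5*198025) = 2965284/118664 + 3971899/(580810 - 4661375 + 990125) = 2965284*(1/118664) + 3971899/(-3090440) = 105903/4238 + 3971899*(-1/3090440) = 105903/4238 - 3971899/3090440 = 155226979679/6548642360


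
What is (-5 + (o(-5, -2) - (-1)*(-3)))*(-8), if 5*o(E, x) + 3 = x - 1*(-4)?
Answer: 328/5 ≈ 65.600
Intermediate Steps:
o(E, x) = ⅕ + x/5 (o(E, x) = -⅗ + (x - 1*(-4))/5 = -⅗ + (x + 4)/5 = -⅗ + (4 + x)/5 = -⅗ + (⅘ + x/5) = ⅕ + x/5)
(-5 + (o(-5, -2) - (-1)*(-3)))*(-8) = (-5 + ((⅕ + (⅕)*(-2)) - (-1)*(-3)))*(-8) = (-5 + ((⅕ - ⅖) - 1*3))*(-8) = (-5 + (-⅕ - 3))*(-8) = (-5 - 16/5)*(-8) = -41/5*(-8) = 328/5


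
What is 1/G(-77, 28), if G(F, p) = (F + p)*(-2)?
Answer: 1/98 ≈ 0.010204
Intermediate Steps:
G(F, p) = -2*F - 2*p
1/G(-77, 28) = 1/(-2*(-77) - 2*28) = 1/(154 - 56) = 1/98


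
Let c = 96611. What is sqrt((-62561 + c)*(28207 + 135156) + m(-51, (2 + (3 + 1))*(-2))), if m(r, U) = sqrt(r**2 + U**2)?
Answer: sqrt(5562510150 + 3*sqrt(305)) ≈ 74582.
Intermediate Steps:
m(r, U) = sqrt(U**2 + r**2)
sqrt((-62561 + c)*(28207 + 135156) + m(-51, (2 + (3 + 1))*(-2))) = sqrt((-62561 + 96611)*(28207 + 135156) + sqrt(((2 + (3 + 1))*(-2))**2 + (-51)**2)) = sqrt(34050*163363 + sqrt(((2 + 4)*(-2))**2 + 2601)) = sqrt(5562510150 + sqrt((6*(-2))**2 + 2601)) = sqrt(5562510150 + sqrt((-12)**2 + 2601)) = sqrt(5562510150 + sqrt(144 + 2601)) = sqrt(5562510150 + sqrt(2745)) = sqrt(5562510150 + 3*sqrt(305))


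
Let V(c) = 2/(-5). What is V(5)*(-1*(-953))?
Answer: -1906/5 ≈ -381.20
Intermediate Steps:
V(c) = -⅖ (V(c) = 2*(-⅕) = -⅖)
V(5)*(-1*(-953)) = -(-2)*(-953)/5 = -⅖*953 = -1906/5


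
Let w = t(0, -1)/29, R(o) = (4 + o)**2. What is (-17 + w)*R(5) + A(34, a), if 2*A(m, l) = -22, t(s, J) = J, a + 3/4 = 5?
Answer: -40333/29 ≈ -1390.8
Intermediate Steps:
a = 17/4 (a = -3/4 + 5 = 17/4 ≈ 4.2500)
A(m, l) = -11 (A(m, l) = (1/2)*(-22) = -11)
w = -1/29 ≈ -0.034483
(-17 + w)*R(5) + A(34, a) = (-17 - 1/29)*(4 + 5)**2 - 11 = -494/29*9**2 - 11 = -494/29*81 - 11 = -40014/29 - 11 = -40333/29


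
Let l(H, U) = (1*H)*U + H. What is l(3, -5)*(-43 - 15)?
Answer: 696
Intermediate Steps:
l(H, U) = H + H*U (l(H, U) = H*U + H = H + H*U)
l(3, -5)*(-43 - 15) = (3*(1 - 5))*(-43 - 15) = (3*(-4))*(-58) = -12*(-58) = 696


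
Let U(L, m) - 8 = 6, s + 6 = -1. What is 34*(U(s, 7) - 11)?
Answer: 102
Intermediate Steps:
s = -7 (s = -6 - 1 = -7)
U(L, m) = 14 (U(L, m) = 8 + 6 = 14)
34*(U(s, 7) - 11) = 34*(14 - 11) = 34*3 = 102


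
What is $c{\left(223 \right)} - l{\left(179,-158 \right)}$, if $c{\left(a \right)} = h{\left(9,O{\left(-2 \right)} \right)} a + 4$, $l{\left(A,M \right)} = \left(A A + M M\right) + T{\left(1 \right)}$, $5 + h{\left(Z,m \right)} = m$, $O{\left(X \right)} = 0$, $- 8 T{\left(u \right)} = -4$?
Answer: $- \frac{116233}{2} \approx -58117.0$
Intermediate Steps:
$T{\left(u \right)} = \frac{1}{2}$ ($T{\left(u \right)} = \left(- \frac{1}{8}\right) \left(-4\right) = \frac{1}{2}$)
$h{\left(Z,m \right)} = -5 + m$
$l{\left(A,M \right)} = \frac{1}{2} + A^{2} + M^{2}$ ($l{\left(A,M \right)} = \left(A A + M M\right) + \frac{1}{2} = \left(A^{2} + M^{2}\right) + \frac{1}{2} = \frac{1}{2} + A^{2} + M^{2}$)
$c{\left(a \right)} = 4 - 5 a$ ($c{\left(a \right)} = \left(-5 + 0\right) a + 4 = - 5 a + 4 = 4 - 5 a$)
$c{\left(223 \right)} - l{\left(179,-158 \right)} = \left(4 - 1115\right) - \left(\frac{1}{2} + 179^{2} + \left(-158\right)^{2}\right) = \left(4 - 1115\right) - \left(\frac{1}{2} + 32041 + 24964\right) = -1111 - \frac{114011}{2} = - \frac{116233}{2}$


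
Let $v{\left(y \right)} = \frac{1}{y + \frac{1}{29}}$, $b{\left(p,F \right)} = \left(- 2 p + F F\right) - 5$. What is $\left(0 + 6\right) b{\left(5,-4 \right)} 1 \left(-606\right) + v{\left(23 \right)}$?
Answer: $- \frac{2428819}{668} \approx -3636.0$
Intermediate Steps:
$b{\left(p,F \right)} = -5 + F^{2} - 2 p$ ($b{\left(p,F \right)} = \left(- 2 p + F^{2}\right) - 5 = \left(F^{2} - 2 p\right) - 5 = -5 + F^{2} - 2 p$)
$v{\left(y \right)} = \frac{1}{\frac{1}{29} + y}$ ($v{\left(y \right)} = \frac{1}{y + \frac{1}{29}} = \frac{1}{\frac{1}{29} + y}$)
$\left(0 + 6\right) b{\left(5,-4 \right)} 1 \left(-606\right) + v{\left(23 \right)} = \left(0 + 6\right) \left(-5 + \left(-4\right)^{2} - 10\right) 1 \left(-606\right) + \frac{29}{1 + 29 \cdot 23} = 6 \left(-5 + 16 - 10\right) 1 \left(-606\right) + \frac{29}{1 + 667} = 6 \cdot 1 \cdot 1 \left(-606\right) + \frac{29}{668} = 6 \cdot 1 \left(-606\right) + 29 \cdot \frac{1}{668} = 6 \left(-606\right) + \frac{29}{668} = -3636 + \frac{29}{668} = - \frac{2428819}{668}$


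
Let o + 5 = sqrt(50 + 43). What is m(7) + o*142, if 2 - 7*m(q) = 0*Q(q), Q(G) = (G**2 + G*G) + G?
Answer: -4968/7 + 142*sqrt(93) ≈ 659.68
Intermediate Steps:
Q(G) = G + 2*G**2 (Q(G) = (G**2 + G**2) + G = 2*G**2 + G = G + 2*G**2)
o = -5 + sqrt(93) (o = -5 + sqrt(50 + 43) = -5 + sqrt(93) ≈ 4.6437)
m(q) = 2/7 (m(q) = 2/7 - 0*q*(1 + 2*q) = 2/7 - 1/7*0 = 2/7 + 0 = 2/7)
m(7) + o*142 = 2/7 + (-5 + sqrt(93))*142 = 2/7 + (-710 + 142*sqrt(93)) = -4968/7 + 142*sqrt(93)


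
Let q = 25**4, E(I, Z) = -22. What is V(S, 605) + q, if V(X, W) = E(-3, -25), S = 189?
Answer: 390603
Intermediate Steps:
q = 390625
V(X, W) = -22
V(S, 605) + q = -22 + 390625 = 390603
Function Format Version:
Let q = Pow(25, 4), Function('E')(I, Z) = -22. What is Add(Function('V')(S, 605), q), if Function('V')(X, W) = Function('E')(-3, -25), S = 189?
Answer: 390603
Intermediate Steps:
q = 390625
Function('V')(X, W) = -22
Add(Function('V')(S, 605), q) = Add(-22, 390625) = 390603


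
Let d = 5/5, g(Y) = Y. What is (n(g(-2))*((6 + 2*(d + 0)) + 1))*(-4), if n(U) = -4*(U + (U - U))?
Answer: -288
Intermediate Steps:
d = 1 (d = 5*(⅕) = 1)
n(U) = -4*U (n(U) = -4*(U + 0) = -4*U)
(n(g(-2))*((6 + 2*(d + 0)) + 1))*(-4) = ((-4*(-2))*((6 + 2*(1 + 0)) + 1))*(-4) = (8*((6 + 2*1) + 1))*(-4) = (8*((6 + 2) + 1))*(-4) = (8*(8 + 1))*(-4) = (8*9)*(-4) = 72*(-4) = -288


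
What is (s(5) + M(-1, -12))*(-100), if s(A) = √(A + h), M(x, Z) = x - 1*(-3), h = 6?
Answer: -200 - 100*√11 ≈ -531.66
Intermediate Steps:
M(x, Z) = 3 + x (M(x, Z) = x + 3 = 3 + x)
s(A) = √(6 + A) (s(A) = √(A + 6) = √(6 + A))
(s(5) + M(-1, -12))*(-100) = (√(6 + 5) + (3 - 1))*(-100) = (√11 + 2)*(-100) = (2 + √11)*(-100) = -200 - 100*√11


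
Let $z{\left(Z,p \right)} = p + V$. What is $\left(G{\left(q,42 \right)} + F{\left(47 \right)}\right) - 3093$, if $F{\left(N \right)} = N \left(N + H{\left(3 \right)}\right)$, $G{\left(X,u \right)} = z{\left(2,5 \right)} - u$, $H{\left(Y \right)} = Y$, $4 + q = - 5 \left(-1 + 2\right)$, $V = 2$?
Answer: $-778$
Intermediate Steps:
$z{\left(Z,p \right)} = 2 + p$ ($z{\left(Z,p \right)} = p + 2 = 2 + p$)
$q = -9$ ($q = -4 - 5 \left(-1 + 2\right) = -4 - 5 = -9$)
$G{\left(X,u \right)} = 7 - u$ ($G{\left(X,u \right)} = \left(2 + 5\right) - u = 7 - u$)
$F{\left(N \right)} = N \left(3 + N\right)$ ($F{\left(N \right)} = N \left(N + 3\right) = N \left(3 + N\right)$)
$\left(G{\left(q,42 \right)} + F{\left(47 \right)}\right) - 3093 = \left(\left(7 - 42\right) + 47 \left(3 + 47\right)\right) - 3093 = \left(\left(7 - 42\right) + 47 \cdot 50\right) - 3093 = \left(-35 + 2350\right) - 3093 = 2315 - 3093 = -778$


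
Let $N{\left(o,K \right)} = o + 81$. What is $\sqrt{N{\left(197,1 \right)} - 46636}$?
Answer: $i \sqrt{46358} \approx 215.31 i$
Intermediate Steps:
$N{\left(o,K \right)} = 81 + o$
$\sqrt{N{\left(197,1 \right)} - 46636} = \sqrt{\left(81 + 197\right) - 46636} = \sqrt{278 - 46636} = \sqrt{-46358} = i \sqrt{46358}$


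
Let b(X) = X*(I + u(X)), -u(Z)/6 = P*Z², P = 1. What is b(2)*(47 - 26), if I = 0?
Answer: -1008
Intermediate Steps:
u(Z) = -6*Z²
b(X) = -6*X³ (b(X) = X*(0 - 6*X²) = X*(-6*X²) = -6*X³)
b(2)*(47 - 26) = (-6*2³)*(47 - 26) = -6*8*21 = -48*21 = -1008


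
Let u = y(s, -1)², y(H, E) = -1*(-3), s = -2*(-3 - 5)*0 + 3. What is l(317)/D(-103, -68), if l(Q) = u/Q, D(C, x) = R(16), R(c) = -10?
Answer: -9/3170 ≈ -0.0028391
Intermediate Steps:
s = 3 (s = -(-16)*0 + 3 = -2*0 + 3 = 0 + 3 = 3)
y(H, E) = 3
u = 9 (u = 3² = 9)
D(C, x) = -10
l(Q) = 9/Q
l(317)/D(-103, -68) = (9/317)/(-10) = (9*(1/317))*(-⅒) = (9/317)*(-⅒) = -9/3170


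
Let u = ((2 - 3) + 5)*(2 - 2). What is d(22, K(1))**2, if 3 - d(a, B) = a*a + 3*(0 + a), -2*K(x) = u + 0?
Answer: 299209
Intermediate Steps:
u = 0 (u = (-1 + 5)*0 = 4*0 = 0)
K(x) = 0 (K(x) = -(0 + 0)/2 = -1/2*0 = 0)
d(a, B) = 3 - a**2 - 3*a (d(a, B) = 3 - (a*a + 3*(0 + a)) = 3 - (a**2 + 3*a) = 3 + (-a**2 - 3*a) = 3 - a**2 - 3*a)
d(22, K(1))**2 = (3 - 1*22**2 - 3*22)**2 = (3 - 1*484 - 66)**2 = (3 - 484 - 66)**2 = (-547)**2 = 299209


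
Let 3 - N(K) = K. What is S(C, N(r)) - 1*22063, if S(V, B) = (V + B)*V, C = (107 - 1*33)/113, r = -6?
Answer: -281641713/12769 ≈ -22057.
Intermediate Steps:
N(K) = 3 - K
C = 74/113 (C = (107 - 33)*(1/113) = 74*(1/113) = 74/113 ≈ 0.65487)
S(V, B) = V*(B + V) (S(V, B) = (B + V)*V = V*(B + V))
S(C, N(r)) - 1*22063 = 74*((3 - 1*(-6)) + 74/113)/113 - 1*22063 = 74*((3 + 6) + 74/113)/113 - 22063 = 74*(9 + 74/113)/113 - 22063 = (74/113)*(1091/113) - 22063 = 80734/12769 - 22063 = -281641713/12769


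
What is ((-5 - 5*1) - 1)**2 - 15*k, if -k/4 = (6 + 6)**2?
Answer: 8761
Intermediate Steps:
k = -576 (k = -4*(6 + 6)**2 = -4*12**2 = -4*144 = -576)
((-5 - 5*1) - 1)**2 - 15*k = ((-5 - 5*1) - 1)**2 - 15*(-576) = ((-5 - 5) - 1)**2 + 8640 = (-10 - 1)**2 + 8640 = (-11)**2 + 8640 = 121 + 8640 = 8761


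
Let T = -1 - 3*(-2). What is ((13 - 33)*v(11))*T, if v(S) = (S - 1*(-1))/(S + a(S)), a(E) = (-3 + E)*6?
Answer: -1200/59 ≈ -20.339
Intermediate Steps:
a(E) = -18 + 6*E
T = 5 (T = -1 + 6 = 5)
v(S) = (1 + S)/(-18 + 7*S) (v(S) = (S - 1*(-1))/(S + (-18 + 6*S)) = (S + 1)/(-18 + 7*S) = (1 + S)/(-18 + 7*S))
((13 - 33)*v(11))*T = ((13 - 33)*((1 + 11)/(-18 + 7*11)))*5 = -20*12/(-18 + 77)*5 = -20*12/59*5 = -240/59*5 = -1200/59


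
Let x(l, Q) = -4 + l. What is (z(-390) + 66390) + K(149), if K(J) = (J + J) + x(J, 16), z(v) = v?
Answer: 66443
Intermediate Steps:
K(J) = -4 + 3*J (K(J) = (J + J) + (-4 + J) = 2*J + (-4 + J) = -4 + 3*J)
(z(-390) + 66390) + K(149) = (-390 + 66390) + (-4 + 3*149) = 66000 + (-4 + 447) = 66000 + 443 = 66443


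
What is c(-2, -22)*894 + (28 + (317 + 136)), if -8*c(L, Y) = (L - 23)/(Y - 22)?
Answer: 73481/176 ≈ 417.51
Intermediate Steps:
c(L, Y) = -(-23 + L)/(8*(-22 + Y)) (c(L, Y) = -(L - 23)/(8*(Y - 22)) = -(-23 + L)/(8*(-22 + Y)))
c(-2, -22)*894 + (28 + (317 + 136)) = ((23 - 1*(-2))/(8*(-22 - 22)))*894 + (28 + (317 + 136)) = ((⅛)*(23 + 2)/(-44))*894 + (28 + 453) = ((⅛)*(-1/44)*25)*894 + 481 = -25/352*894 + 481 = -11175/176 + 481 = 73481/176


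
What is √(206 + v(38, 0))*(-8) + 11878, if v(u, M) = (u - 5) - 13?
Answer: 11878 - 8*√226 ≈ 11758.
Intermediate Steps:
v(u, M) = -18 + u (v(u, M) = (-5 + u) - 13 = -18 + u)
√(206 + v(38, 0))*(-8) + 11878 = √(206 + (-18 + 38))*(-8) + 11878 = √(206 + 20)*(-8) + 11878 = √226*(-8) + 11878 = -8*√226 + 11878 = 11878 - 8*√226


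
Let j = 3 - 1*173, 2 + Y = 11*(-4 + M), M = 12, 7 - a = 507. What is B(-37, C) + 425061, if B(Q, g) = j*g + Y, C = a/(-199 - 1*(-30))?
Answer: 71764843/169 ≈ 4.2464e+5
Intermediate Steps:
a = -500 (a = 7 - 1*507 = 7 - 507 = -500)
Y = 86 (Y = -2 + 11*(-4 + 12) = -2 + 11*8 = -2 + 88 = 86)
C = 500/169 (C = -500/(-199 - 1*(-30)) = -500/(-199 + 30) = -500/(-169) = -500*(-1/169) = 500/169 ≈ 2.9586)
j = -170 (j = 3 - 173 = -170)
B(Q, g) = 86 - 170*g (B(Q, g) = -170*g + 86 = 86 - 170*g)
B(-37, C) + 425061 = (86 - 170*500/169) + 425061 = (86 - 85000/169) + 425061 = -70466/169 + 425061 = 71764843/169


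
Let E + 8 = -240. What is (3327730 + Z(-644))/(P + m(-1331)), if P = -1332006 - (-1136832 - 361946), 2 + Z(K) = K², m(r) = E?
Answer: 311872/13877 ≈ 22.474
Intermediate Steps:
E = -248 (E = -8 - 240 = -248)
m(r) = -248
Z(K) = -2 + K²
P = 166772 (P = -1332006 - 1*(-1498778) = -1332006 + 1498778 = 166772)
(3327730 + Z(-644))/(P + m(-1331)) = (3327730 + (-2 + (-644)²))/(166772 - 248) = (3327730 + (-2 + 414736))/166524 = (3327730 + 414734)*(1/166524) = 3742464*(1/166524) = 311872/13877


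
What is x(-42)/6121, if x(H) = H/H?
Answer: 1/6121 ≈ 0.00016337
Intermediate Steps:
x(H) = 1
x(-42)/6121 = 1/6121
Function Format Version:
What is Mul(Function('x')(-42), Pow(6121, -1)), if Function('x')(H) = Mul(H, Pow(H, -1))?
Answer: Rational(1, 6121) ≈ 0.00016337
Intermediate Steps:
Function('x')(H) = 1
Mul(Function('x')(-42), Pow(6121, -1)) = Mul(1, Pow(6121, -1)) = Mul(1, Rational(1, 6121)) = Rational(1, 6121)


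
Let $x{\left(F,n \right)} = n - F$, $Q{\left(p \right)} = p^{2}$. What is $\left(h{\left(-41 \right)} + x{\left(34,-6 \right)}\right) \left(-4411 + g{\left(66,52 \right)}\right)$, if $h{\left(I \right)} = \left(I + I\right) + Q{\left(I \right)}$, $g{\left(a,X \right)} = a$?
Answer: $-6773855$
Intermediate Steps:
$h{\left(I \right)} = I^{2} + 2 I$ ($h{\left(I \right)} = \left(I + I\right) + I^{2} = 2 I + I^{2} = I^{2} + 2 I$)
$\left(h{\left(-41 \right)} + x{\left(34,-6 \right)}\right) \left(-4411 + g{\left(66,52 \right)}\right) = \left(- 41 \left(2 - 41\right) - 40\right) \left(-4411 + 66\right) = \left(\left(-41\right) \left(-39\right) - 40\right) \left(-4345\right) = \left(1599 - 40\right) \left(-4345\right) = 1559 \left(-4345\right) = -6773855$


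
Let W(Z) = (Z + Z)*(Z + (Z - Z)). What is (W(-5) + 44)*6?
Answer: 564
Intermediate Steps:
W(Z) = 2*Z² (W(Z) = (2*Z)*(Z + 0) = (2*Z)*Z = 2*Z²)
(W(-5) + 44)*6 = (2*(-5)² + 44)*6 = (2*25 + 44)*6 = (50 + 44)*6 = 94*6 = 564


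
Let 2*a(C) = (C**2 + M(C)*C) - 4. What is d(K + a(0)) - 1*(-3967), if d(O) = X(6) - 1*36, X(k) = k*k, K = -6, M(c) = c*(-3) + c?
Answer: 3967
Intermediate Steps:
M(c) = -2*c (M(c) = -3*c + c = -2*c)
X(k) = k**2
a(C) = -2 - C**2/2 (a(C) = ((C**2 + (-2*C)*C) - 4)/2 = ((C**2 - 2*C**2) - 4)/2 = (-C**2 - 4)/2 = (-4 - C**2)/2 = -2 - C**2/2)
d(O) = 0 (d(O) = 6**2 - 1*36 = 36 - 36 = 0)
d(K + a(0)) - 1*(-3967) = 0 - 1*(-3967) = 0 + 3967 = 3967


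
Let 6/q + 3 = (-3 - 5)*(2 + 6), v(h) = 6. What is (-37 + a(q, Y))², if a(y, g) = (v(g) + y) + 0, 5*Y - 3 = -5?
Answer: 4338889/4489 ≈ 966.56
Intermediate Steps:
Y = -⅖ (Y = ⅗ + (⅕)*(-5) = ⅗ - 1 = -⅖ ≈ -0.40000)
q = -6/67 (q = 6/(-3 + (-3 - 5)*(2 + 6)) = 6/(-3 - 8*8) = 6/(-3 - 64) = 6/(-67) = 6*(-1/67) = -6/67 ≈ -0.089552)
a(y, g) = 6 + y (a(y, g) = (6 + y) + 0 = 6 + y)
(-37 + a(q, Y))² = (-37 + (6 - 6/67))² = (-37 + 396/67)² = (-2083/67)² = 4338889/4489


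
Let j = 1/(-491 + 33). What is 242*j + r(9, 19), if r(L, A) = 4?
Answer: 795/229 ≈ 3.4716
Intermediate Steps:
j = -1/458 (j = 1/(-458) = -1/458 ≈ -0.0021834)
242*j + r(9, 19) = 242*(-1/458) + 4 = -121/229 + 4 = 795/229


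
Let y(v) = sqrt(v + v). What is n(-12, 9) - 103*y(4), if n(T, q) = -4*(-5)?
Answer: 20 - 206*sqrt(2) ≈ -271.33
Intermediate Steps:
y(v) = sqrt(2)*sqrt(v) (y(v) = sqrt(2*v) = sqrt(2)*sqrt(v))
n(T, q) = 20
n(-12, 9) - 103*y(4) = 20 - 103*sqrt(2)*sqrt(4) = 20 - 103*sqrt(2)*2 = 20 - 206*sqrt(2)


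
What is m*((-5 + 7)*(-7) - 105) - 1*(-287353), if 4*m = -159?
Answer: 1168333/4 ≈ 2.9208e+5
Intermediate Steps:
m = -159/4 (m = (¼)*(-159) = -159/4 ≈ -39.750)
m*((-5 + 7)*(-7) - 105) - 1*(-287353) = -159*((-5 + 7)*(-7) - 105)/4 - 1*(-287353) = -159*(2*(-7) - 105)/4 + 287353 = -159*(-14 - 105)/4 + 287353 = -159/4*(-119) + 287353 = 18921/4 + 287353 = 1168333/4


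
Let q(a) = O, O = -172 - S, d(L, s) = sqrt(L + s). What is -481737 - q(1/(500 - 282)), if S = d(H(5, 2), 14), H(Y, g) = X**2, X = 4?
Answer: -481565 + sqrt(30) ≈ -4.8156e+5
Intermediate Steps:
H(Y, g) = 16 (H(Y, g) = 4**2 = 16)
S = sqrt(30) (S = sqrt(16 + 14) = sqrt(30) ≈ 5.4772)
O = -172 - sqrt(30) ≈ -177.48
q(a) = -172 - sqrt(30)
-481737 - q(1/(500 - 282)) = -481737 - (-172 - sqrt(30)) = -481737 + (172 + sqrt(30)) = -481565 + sqrt(30)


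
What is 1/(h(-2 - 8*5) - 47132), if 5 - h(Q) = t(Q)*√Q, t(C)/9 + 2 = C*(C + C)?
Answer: I/(3*(-15709*I + 10578*√42)) ≈ -1.0586e-6 + 4.6198e-6*I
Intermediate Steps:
t(C) = -18 + 18*C² (t(C) = -18 + 9*(C*(C + C)) = -18 + 9*(C*(2*C)) = -18 + 9*(2*C²) = -18 + 18*C²)
h(Q) = 5 - √Q*(-18 + 18*Q²) (h(Q) = 5 - (-18 + 18*Q²)*√Q = 5 - √Q*(-18 + 18*Q²))
1/(h(-2 - 8*5) - 47132) = 1/((5 + 18*√(-2 - 8*5)*(1 - (-2 - 8*5)²)) - 47132) = 1/((5 + 18*√(-2 - 40)*(1 - (-2 - 40)²)) - 47132) = 1/((5 + 18*√(-42)*(1 - 1*(-42)²)) - 47132) = 1/((5 + 18*(I*√42)*(1 - 1*1764)) - 47132) = 1/((5 + 18*(I*√42)*(1 - 1764)) - 47132) = 1/((5 + 18*(I*√42)*(-1763)) - 47132) = 1/((5 - 31734*I*√42) - 47132) = 1/(-47127 - 31734*I*√42)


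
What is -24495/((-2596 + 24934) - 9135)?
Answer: -8165/4401 ≈ -1.8553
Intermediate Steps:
-24495/((-2596 + 24934) - 9135) = -24495/(22338 - 9135) = -24495/13203 = -24495*1/13203 = -8165/4401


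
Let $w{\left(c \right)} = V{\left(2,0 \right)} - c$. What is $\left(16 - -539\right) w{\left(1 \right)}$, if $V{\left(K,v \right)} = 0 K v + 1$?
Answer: $0$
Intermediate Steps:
$V{\left(K,v \right)} = 1$ ($V{\left(K,v \right)} = 0 v + 1 = 0 + 1 = 1$)
$w{\left(c \right)} = 1 - c$
$\left(16 - -539\right) w{\left(1 \right)} = \left(16 - -539\right) \left(1 - 1\right) = \left(16 + 539\right) \left(1 - 1\right) = 555 \cdot 0 = 0$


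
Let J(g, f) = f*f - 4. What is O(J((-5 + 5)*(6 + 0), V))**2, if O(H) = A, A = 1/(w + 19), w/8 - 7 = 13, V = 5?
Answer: 1/32041 ≈ 3.1210e-5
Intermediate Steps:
w = 160 (w = 56 + 8*13 = 56 + 104 = 160)
J(g, f) = -4 + f**2 (J(g, f) = f**2 - 4 = -4 + f**2)
A = 1/179 (A = 1/(160 + 19) = 1/179 ≈ 0.0055866)
O(H) = 1/179
O(J((-5 + 5)*(6 + 0), V))**2 = (1/179)**2 = 1/32041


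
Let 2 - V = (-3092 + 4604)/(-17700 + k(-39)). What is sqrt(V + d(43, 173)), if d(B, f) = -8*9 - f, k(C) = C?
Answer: I*sqrt(11650435)/219 ≈ 15.586*I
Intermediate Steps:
V = 1370/657 (V = 2 - (-3092 + 4604)/(-17700 - 39) = 2 - 1512/(-17739) = 2 - 1512*(-1)/17739 = 2 - 1*(-56/657) = 2 + 56/657 = 1370/657 ≈ 2.0852)
d(B, f) = -72 - f
sqrt(V + d(43, 173)) = sqrt(1370/657 + (-72 - 1*173)) = sqrt(1370/657 + (-72 - 173)) = sqrt(1370/657 - 245) = sqrt(-159595/657) = I*sqrt(11650435)/219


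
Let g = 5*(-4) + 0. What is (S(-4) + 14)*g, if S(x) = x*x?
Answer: -600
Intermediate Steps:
S(x) = x**2
g = -20 (g = -20 + 0 = -20)
(S(-4) + 14)*g = ((-4)**2 + 14)*(-20) = (16 + 14)*(-20) = 30*(-20) = -600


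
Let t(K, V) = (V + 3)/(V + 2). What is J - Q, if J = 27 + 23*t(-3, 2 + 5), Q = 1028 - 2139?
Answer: 10472/9 ≈ 1163.6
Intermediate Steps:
t(K, V) = (3 + V)/(2 + V)
Q = -1111
J = 473/9 (J = 27 + 23*((3 + (2 + 5))/(2 + (2 + 5))) = 27 + 23*((3 + 7)/(2 + 7)) = 27 + 23*(10/9) = 27 + 230/9 = 473/9 ≈ 52.556)
J - Q = 473/9 - 1*(-1111) = 473/9 + 1111 = 10472/9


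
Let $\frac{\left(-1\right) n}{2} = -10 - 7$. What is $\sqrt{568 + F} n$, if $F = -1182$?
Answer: $34 i \sqrt{614} \approx 842.49 i$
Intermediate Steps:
$n = 34$ ($n = - 2 \left(-10 - 7\right) = \left(-2\right) \left(-17\right) = 34$)
$\sqrt{568 + F} n = \sqrt{568 - 1182} \cdot 34 = \sqrt{-614} \cdot 34 = i \sqrt{614} \cdot 34 = 34 i \sqrt{614}$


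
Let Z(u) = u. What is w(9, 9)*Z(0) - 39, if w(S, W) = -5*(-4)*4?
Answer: -39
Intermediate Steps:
w(S, W) = 80 (w(S, W) = 20*4 = 80)
w(9, 9)*Z(0) - 39 = 80*0 - 39 = 0 - 39 = -39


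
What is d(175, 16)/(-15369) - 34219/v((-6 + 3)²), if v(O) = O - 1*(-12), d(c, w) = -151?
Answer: -175302880/107583 ≈ -1629.5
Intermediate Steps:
v(O) = 12 + O (v(O) = O + 12 = 12 + O)
d(175, 16)/(-15369) - 34219/v((-6 + 3)²) = -151/(-15369) - 34219/(12 + (-6 + 3)²) = -151*(-1/15369) - 34219/(12 + (-3)²) = 151/15369 - 34219/(12 + 9) = 151/15369 - 34219/21 = -175302880/107583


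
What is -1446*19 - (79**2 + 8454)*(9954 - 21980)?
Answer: 176694596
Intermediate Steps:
-1446*19 - (79**2 + 8454)*(9954 - 21980) = -27474 - (6241 + 8454)*(-12026) = -27474 - 14695*(-12026) = -27474 - 1*(-176722070) = -27474 + 176722070 = 176694596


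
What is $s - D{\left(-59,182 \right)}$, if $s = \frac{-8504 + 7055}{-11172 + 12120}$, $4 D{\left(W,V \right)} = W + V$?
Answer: $- \frac{2550}{79} \approx -32.279$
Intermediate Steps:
$D{\left(W,V \right)} = \frac{V}{4} + \frac{W}{4}$ ($D{\left(W,V \right)} = \frac{W + V}{4} = \frac{V + W}{4} = \frac{V}{4} + \frac{W}{4}$)
$s = - \frac{483}{316}$ ($s = - \frac{1449}{948} = \left(-1449\right) \frac{1}{948} = - \frac{483}{316} \approx -1.5285$)
$s - D{\left(-59,182 \right)} = - \frac{483}{316} - \left(\frac{1}{4} \cdot 182 + \frac{1}{4} \left(-59\right)\right) = - \frac{483}{316} - \left(\frac{91}{2} - \frac{59}{4}\right) = - \frac{483}{316} - \frac{123}{4} = - \frac{2550}{79}$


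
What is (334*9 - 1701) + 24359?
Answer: 25664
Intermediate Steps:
(334*9 - 1701) + 24359 = (3006 - 1701) + 24359 = 1305 + 24359 = 25664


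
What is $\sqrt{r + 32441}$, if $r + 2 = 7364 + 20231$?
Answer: $\sqrt{60034} \approx 245.02$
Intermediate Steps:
$r = 27593$ ($r = -2 + \left(7364 + 20231\right) = -2 + 27595 = 27593$)
$\sqrt{r + 32441} = \sqrt{27593 + 32441} = \sqrt{60034}$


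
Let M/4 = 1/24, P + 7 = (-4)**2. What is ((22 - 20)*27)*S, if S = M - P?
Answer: -477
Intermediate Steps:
P = 9 (P = -7 + (-4)**2 = -7 + 16 = 9)
M = 1/6 (M = 4/24 = 4*(1/24) = 1/6 ≈ 0.16667)
S = -53/6 (S = 1/6 - 1*9 = 1/6 - 9 = -53/6 ≈ -8.8333)
((22 - 20)*27)*S = ((22 - 20)*27)*(-53/6) = (2*27)*(-53/6) = 54*(-53/6) = -477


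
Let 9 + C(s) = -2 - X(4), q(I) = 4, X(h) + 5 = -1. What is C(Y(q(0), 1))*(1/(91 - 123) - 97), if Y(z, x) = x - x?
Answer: 15525/32 ≈ 485.16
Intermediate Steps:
X(h) = -6 (X(h) = -5 - 1 = -6)
Y(z, x) = 0
C(s) = -5 (C(s) = -9 + (-2 - 1*(-6)) = -9 + (-2 + 6) = -9 + 4 = -5)
C(Y(q(0), 1))*(1/(91 - 123) - 97) = -5*(1/(91 - 123) - 97) = -5*(1/(-32) - 97) = -5*(-1/32 - 97) = -5*(-3105/32) = 15525/32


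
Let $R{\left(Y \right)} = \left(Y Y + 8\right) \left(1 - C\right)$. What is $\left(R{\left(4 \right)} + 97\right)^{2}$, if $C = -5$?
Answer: $58081$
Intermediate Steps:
$R{\left(Y \right)} = 48 + 6 Y^{2}$ ($R{\left(Y \right)} = \left(Y Y + 8\right) \left(1 - -5\right) = \left(Y^{2} + 8\right) \left(1 + 5\right) = \left(8 + Y^{2}\right) 6 = 48 + 6 Y^{2}$)
$\left(R{\left(4 \right)} + 97\right)^{2} = \left(\left(48 + 6 \cdot 4^{2}\right) + 97\right)^{2} = \left(\left(48 + 6 \cdot 16\right) + 97\right)^{2} = \left(\left(48 + 96\right) + 97\right)^{2} = \left(144 + 97\right)^{2} = 241^{2} = 58081$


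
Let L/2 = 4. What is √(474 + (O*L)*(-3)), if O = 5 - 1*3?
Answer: √426 ≈ 20.640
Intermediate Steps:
L = 8 (L = 2*4 = 8)
O = 2 (O = 5 - 3 = 2)
√(474 + (O*L)*(-3)) = √(474 + (2*8)*(-3)) = √(474 + 16*(-3)) = √(474 - 48) = √426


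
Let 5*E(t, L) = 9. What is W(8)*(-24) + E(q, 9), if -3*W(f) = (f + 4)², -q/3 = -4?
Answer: 5769/5 ≈ 1153.8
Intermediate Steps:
q = 12 (q = -3*(-4) = 12)
E(t, L) = 9/5 (E(t, L) = (⅕)*9 = 9/5)
W(f) = -(4 + f)²/3 (W(f) = -(f + 4)²/3 = -(4 + f)²/3)
W(8)*(-24) + E(q, 9) = -(4 + 8)²/3*(-24) + 9/5 = -⅓*12²*(-24) + 9/5 = -⅓*144*(-24) + 9/5 = -48*(-24) + 9/5 = 1152 + 9/5 = 5769/5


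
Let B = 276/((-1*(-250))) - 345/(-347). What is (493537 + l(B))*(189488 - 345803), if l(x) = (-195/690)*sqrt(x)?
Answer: -77147236155 + 406419*sqrt(157904085)/79810 ≈ -7.7147e+10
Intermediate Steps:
B = 91011/43375 (B = 276/250 - 345*(-1/347) = 276*(1/250) + 345/347 = 138/125 + 345/347 = 91011/43375 ≈ 2.0982)
l(x) = -13*sqrt(x)/46 (l(x) = (-195*1/690)*sqrt(x) = -13*sqrt(x)/46)
(493537 + l(B))*(189488 - 345803) = (493537 - 13*sqrt(157904085)/399050)*(189488 - 345803) = (493537 - 13*sqrt(157904085)/399050)*(-156315) = -77147236155 + 406419*sqrt(157904085)/79810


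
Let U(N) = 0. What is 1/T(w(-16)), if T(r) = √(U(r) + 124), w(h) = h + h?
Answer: √31/62 ≈ 0.089803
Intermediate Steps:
w(h) = 2*h
T(r) = 2*√31 (T(r) = √(0 + 124) = √124 = 2*√31)
1/T(w(-16)) = 1/(2*√31) = √31/62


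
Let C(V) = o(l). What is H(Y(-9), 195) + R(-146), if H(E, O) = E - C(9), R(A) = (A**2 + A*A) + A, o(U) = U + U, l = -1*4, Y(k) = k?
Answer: 42485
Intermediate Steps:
l = -4
o(U) = 2*U
C(V) = -8 (C(V) = 2*(-4) = -8)
R(A) = A + 2*A**2 (R(A) = (A**2 + A**2) + A = 2*A**2 + A = A + 2*A**2)
H(E, O) = 8 + E (H(E, O) = E - 1*(-8) = E + 8 = 8 + E)
H(Y(-9), 195) + R(-146) = (8 - 9) - 146*(1 + 2*(-146)) = -1 - 146*(1 - 292) = -1 - 146*(-291) = -1 + 42486 = 42485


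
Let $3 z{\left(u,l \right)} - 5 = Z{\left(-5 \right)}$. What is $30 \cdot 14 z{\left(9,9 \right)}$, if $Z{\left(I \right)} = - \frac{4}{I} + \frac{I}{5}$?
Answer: $672$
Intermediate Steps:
$Z{\left(I \right)} = - \frac{4}{I} + \frac{I}{5}$ ($Z{\left(I \right)} = - \frac{4}{I} + I \frac{1}{5} = - \frac{4}{I} + \frac{I}{5}$)
$z{\left(u,l \right)} = \frac{8}{5}$ ($z{\left(u,l \right)} = \frac{5}{3} + \frac{- \frac{4}{-5} + \frac{1}{5} \left(-5\right)}{3} = \frac{5}{3} + \frac{\left(-4\right) \left(- \frac{1}{5}\right) - 1}{3} = \frac{5}{3} + \frac{\frac{4}{5} - 1}{3} = \frac{5}{3} + \frac{1}{3} \left(- \frac{1}{5}\right) = \frac{5}{3} - \frac{1}{15} = \frac{8}{5}$)
$30 \cdot 14 z{\left(9,9 \right)} = 30 \cdot 14 \cdot \frac{8}{5} = 420 \cdot \frac{8}{5} = 672$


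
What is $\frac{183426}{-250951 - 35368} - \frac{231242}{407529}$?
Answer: $- \frac{140960392552}{116683295751} \approx -1.2081$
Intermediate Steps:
$\frac{183426}{-250951 - 35368} - \frac{231242}{407529} = \frac{183426}{-286319} - \frac{231242}{407529} = 183426 \left(- \frac{1}{286319}\right) - \frac{231242}{407529} = - \frac{183426}{286319} - \frac{231242}{407529} = - \frac{140960392552}{116683295751}$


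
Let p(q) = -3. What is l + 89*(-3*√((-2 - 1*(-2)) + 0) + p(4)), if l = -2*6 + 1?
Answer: -278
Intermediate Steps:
l = -11 (l = -12 + 1 = -11)
l + 89*(-3*√((-2 - 1*(-2)) + 0) + p(4)) = -11 + 89*(-3*√((-2 - 1*(-2)) + 0) - 3) = -11 + 89*(-3*√((-2 + 2) + 0) - 3) = -11 + 89*(-3*√(0 + 0) - 3) = -11 + 89*(-3*√0 - 3) = -11 + 89*(-3*0 - 3) = -11 + 89*(0 - 3) = -11 + 89*(-3) = -11 - 267 = -278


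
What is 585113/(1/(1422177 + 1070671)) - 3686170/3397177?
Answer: 4955114802688054678/3397177 ≈ 1.4586e+12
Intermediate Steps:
585113/(1/(1422177 + 1070671)) - 3686170/3397177 = 585113/(1/2492848) - 3686170*1/3397177 = 585113/(1/2492848) - 3686170/3397177 = 585113*2492848 - 3686170/3397177 = 1458597771824 - 3686170/3397177 = 4955114802688054678/3397177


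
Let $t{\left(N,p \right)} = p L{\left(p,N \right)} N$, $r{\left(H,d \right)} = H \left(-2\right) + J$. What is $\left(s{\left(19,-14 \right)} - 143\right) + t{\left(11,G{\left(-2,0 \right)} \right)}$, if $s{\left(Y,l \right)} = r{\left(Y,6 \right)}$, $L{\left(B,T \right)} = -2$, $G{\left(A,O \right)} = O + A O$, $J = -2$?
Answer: $-183$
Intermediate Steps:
$r{\left(H,d \right)} = -2 - 2 H$ ($r{\left(H,d \right)} = H \left(-2\right) - 2 = - 2 H - 2 = -2 - 2 H$)
$s{\left(Y,l \right)} = -2 - 2 Y$
$t{\left(N,p \right)} = - 2 N p$ ($t{\left(N,p \right)} = p \left(-2\right) N = - 2 p N = - 2 N p$)
$\left(s{\left(19,-14 \right)} - 143\right) + t{\left(11,G{\left(-2,0 \right)} \right)} = \left(\left(-2 - 38\right) - 143\right) - 22 \cdot 0 \left(1 - 2\right) = \left(\left(-2 - 38\right) - 143\right) - 22 \cdot 0 \left(-1\right) = \left(-40 - 143\right) - 22 \cdot 0 = -183 + 0 = -183$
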